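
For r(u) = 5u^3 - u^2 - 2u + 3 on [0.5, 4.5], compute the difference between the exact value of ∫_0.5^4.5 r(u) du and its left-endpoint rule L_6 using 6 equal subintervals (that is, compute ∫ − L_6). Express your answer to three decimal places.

Exact integral: ∫_0.5^4.5 r(u) du ≈ 474.16667.
L_6 ≈ 342.64815.
Error ≈ 474.16667 − 342.64815 ≈ 131.519.

131.519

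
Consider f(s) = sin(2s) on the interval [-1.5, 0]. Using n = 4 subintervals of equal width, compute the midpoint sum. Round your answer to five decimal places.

-1.01870

Δs = (0 − (-1.5))/4 = 0.375.
Midpoints: -1.3125, -0.9375, -0.5625, -0.1875.
f(-1.3125) ≈ -0.49392, f(-0.9375) ≈ -0.95409, f(-0.5625) ≈ -0.90227, f(-0.1875) ≈ -0.36627.
Sum = Δs · [f(-1.3125) + f(-0.9375) + f(-0.5625) + f(-0.1875)].
Sum ≈ -1.01870.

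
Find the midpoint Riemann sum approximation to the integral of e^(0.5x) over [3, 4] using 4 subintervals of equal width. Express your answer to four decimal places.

5.8110

Δx = (4 − 3)/4 = 0.25.
Midpoints: 3.125, 3.375, 3.625, 3.875.
f(3.125) ≈ 4.7707, f(3.375) ≈ 5.4059, f(3.625) ≈ 6.1257, f(3.875) ≈ 6.9414.
Sum = Δx · [f(3.125) + f(3.375) + f(3.625) + f(3.875)].
Sum ≈ 5.8110.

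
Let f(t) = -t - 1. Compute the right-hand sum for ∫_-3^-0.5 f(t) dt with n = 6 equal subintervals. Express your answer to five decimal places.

1.35417

Δt = (-0.5 − (-3))/6 = 5/12.
Right endpoints: -31/12, -13/6, -1.75, -4/3, -11/12, -0.5.
f(-31/12) = 19/12, f(-13/6) = 7/6, f(-1.75) = 0.75, f(-4/3) = 1/3, f(-11/12) = -1/12, f(-0.5) = -0.5.
Sum = Δt · [f(-31/12) + f(-13/6) + f(-1.75) + ...].
Sum ≈ 1.35417.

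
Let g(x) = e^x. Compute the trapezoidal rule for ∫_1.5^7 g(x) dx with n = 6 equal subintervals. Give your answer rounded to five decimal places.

Δx = (7 − 1.5)/6 = 11/12.
g(1.5) ≈ 4.48169, g(29/12) ≈ 11.20844, g(10/3) ≈ 28.03162, g(4.25) ≈ 70.10541, g(31/6) ≈ 175.32943, g(73/12) ≈ 438.48839, g(7) ≈ 1096.63316.
T_6 = (Δx/2)·[g(x_0) + 2g(x_1) + ... + 2g(x_{5}) + g(x_6)].
Sum ≈ 1167.57732.

1167.57732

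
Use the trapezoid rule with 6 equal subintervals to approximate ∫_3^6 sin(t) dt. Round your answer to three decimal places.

-1.909

Δt = (6 − 3)/6 = 0.5.
f(3) ≈ 0.141, f(3.5) ≈ -0.351, f(4) ≈ -0.757, f(4.5) ≈ -0.978, f(5) ≈ -0.959, f(5.5) ≈ -0.706, f(6) ≈ -0.279.
T_6 = (Δt/2)·[f(t_0) + 2f(t_1) + ... + 2f(t_{5}) + f(t_6)].
Sum ≈ -1.909.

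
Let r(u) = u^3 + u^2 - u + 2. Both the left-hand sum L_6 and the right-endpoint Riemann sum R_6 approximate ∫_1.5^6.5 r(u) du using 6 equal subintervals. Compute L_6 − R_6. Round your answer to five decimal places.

-255.20833

L_6 ≈ 405.3356481.
R_6 ≈ 660.5439815.
L_6 − R_6 ≈ -255.20833.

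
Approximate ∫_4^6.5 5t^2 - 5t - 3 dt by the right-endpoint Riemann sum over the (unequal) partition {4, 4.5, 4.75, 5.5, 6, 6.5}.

Subinterval widths: 0.5, 0.25, 0.75, 0.5, 0.5.
Right endpoints: 4.5, 4.75, 5.5, 6, 6.5.
f(4.5) = 75.75, f(4.75) = 86.0625, f(5.5) = 120.75, f(6) = 147, f(6.5) = 175.75.
Sum = Σ Δt_i · f(t_i).
Sum = 311.328125.

311.328125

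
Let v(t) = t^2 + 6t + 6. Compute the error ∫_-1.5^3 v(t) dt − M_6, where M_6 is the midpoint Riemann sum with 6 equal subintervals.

Exact integral: ∫_-1.5^3 v(t) dt = 57.375.
M_6 = 57.1640625.
Error = 57.375 − 57.1640625 = 0.2109375.

0.2109375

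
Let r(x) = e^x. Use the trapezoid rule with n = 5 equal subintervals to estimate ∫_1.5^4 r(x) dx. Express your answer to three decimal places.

Δx = (4 − 1.5)/5 = 0.5.
r(1.5) ≈ 4.482, r(2) ≈ 7.389, r(2.5) ≈ 12.182, r(3) ≈ 20.086, r(3.5) ≈ 33.115, r(4) ≈ 54.598.
T_5 = (Δx/2)·[r(x_0) + 2r(x_1) + ... + 2r(x_{4}) + r(x_5)].
Sum ≈ 51.156.

51.156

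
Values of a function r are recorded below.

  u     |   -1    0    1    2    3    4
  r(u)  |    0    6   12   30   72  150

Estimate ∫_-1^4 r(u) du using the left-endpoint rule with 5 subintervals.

120

Δu = 1.
Sum = 1·[0 + 6 + 12 + 30 + 72] = 120.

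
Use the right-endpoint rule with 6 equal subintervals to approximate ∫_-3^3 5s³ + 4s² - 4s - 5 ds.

169

Δs = (3 − (-3))/6 = 1.
Right endpoints: -2, -1, 0, 1, 2, 3.
f(-2) = -21, f(-1) = -2, f(0) = -5, f(1) = 0, f(2) = 43, f(3) = 154.
Sum = Δs · [f(-2) + f(-1) + f(0) + ...].
Sum = 169.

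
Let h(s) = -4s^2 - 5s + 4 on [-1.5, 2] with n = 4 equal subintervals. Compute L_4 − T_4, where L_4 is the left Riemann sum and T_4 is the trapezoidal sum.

L_4 = 3.390625.
T_4 = -7.328125.
L_4 − T_4 = 10.71875.

10.71875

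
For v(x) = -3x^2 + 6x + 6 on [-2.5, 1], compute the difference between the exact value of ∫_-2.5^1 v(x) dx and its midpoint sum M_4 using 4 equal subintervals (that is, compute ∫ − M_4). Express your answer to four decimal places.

-0.6699

Exact integral: ∫_-2.5^1 v(x) dx = -11.375.
M_4 ≈ -10.705078.
Error ≈ -11.375 − (-10.705078) ≈ -0.6699.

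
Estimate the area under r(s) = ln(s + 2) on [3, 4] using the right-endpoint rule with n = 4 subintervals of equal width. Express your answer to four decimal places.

Δs = (4 − 3)/4 = 0.25.
Right endpoints: 3.25, 3.5, 3.75, 4.
r(3.25) ≈ 1.6582, r(3.5) ≈ 1.7047, r(3.75) ≈ 1.7492, r(4) ≈ 1.7918.
Sum = Δs · [r(3.25) + r(3.5) + r(3.75) + r(4)].
Sum ≈ 1.7260.

1.7260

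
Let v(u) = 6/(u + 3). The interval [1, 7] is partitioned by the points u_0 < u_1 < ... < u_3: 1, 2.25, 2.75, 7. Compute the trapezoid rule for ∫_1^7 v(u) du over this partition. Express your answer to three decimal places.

5.691

Subinterval widths: 1.25, 0.5, 4.25.
v(1) = 1.5, v(2.25) = 8/7, v(2.75) = 24/23, v(7) = 0.6.
On each subinterval the trapezoid contributes (Δu_i/2)·[v(u_{i-1}) + v(u_i)].
Sum ≈ 5.691.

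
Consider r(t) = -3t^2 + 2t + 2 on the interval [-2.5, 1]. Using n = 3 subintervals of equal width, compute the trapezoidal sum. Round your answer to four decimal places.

-17.2569

Δt = (1 − (-2.5))/3 = 7/6.
r(-2.5) = -21.75, r(-4/3) = -6, r(-1/6) = 19/12, r(1) = 1.
T_3 = (Δt/2)·[r(t_0) + 2r(t_1) + 2r(t_2) + r(t_3)].
Sum ≈ -17.2569.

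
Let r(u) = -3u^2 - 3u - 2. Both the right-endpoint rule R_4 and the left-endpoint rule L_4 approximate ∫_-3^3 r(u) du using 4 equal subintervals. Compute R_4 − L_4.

R_4 = -86.25.
L_4 = -59.25.
R_4 − L_4 = -27.

-27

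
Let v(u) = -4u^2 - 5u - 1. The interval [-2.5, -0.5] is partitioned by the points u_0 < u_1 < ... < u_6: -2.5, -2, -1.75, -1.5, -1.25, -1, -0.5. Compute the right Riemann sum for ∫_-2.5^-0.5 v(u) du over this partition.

-5.25

Subinterval widths: 0.5, 0.25, 0.25, 0.25, 0.25, 0.5.
Right endpoints: -2, -1.75, -1.5, -1.25, -1, -0.5.
v(-2) = -7, v(-1.75) = -4.5, v(-1.5) = -2.5, v(-1.25) = -1, v(-1) = 0, v(-0.5) = 0.5.
Sum = Σ Δu_i · v(u_i).
Sum = -5.25.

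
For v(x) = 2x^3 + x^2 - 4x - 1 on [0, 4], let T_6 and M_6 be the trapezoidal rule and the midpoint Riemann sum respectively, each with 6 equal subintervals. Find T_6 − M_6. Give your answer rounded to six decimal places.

5.777778

T_6 ≈ 117.18518519.
M_6 ≈ 111.40740741.
T_6 − M_6 ≈ 5.777778.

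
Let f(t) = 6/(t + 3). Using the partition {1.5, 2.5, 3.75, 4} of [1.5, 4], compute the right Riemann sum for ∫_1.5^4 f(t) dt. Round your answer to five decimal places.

Subinterval widths: 1, 1.25, 0.25.
Right endpoints: 2.5, 3.75, 4.
f(2.5) = 12/11, f(3.75) = 8/9, f(4) = 6/7.
Sum = Σ Δt_i · f(t_i).
Sum ≈ 2.41631.

2.41631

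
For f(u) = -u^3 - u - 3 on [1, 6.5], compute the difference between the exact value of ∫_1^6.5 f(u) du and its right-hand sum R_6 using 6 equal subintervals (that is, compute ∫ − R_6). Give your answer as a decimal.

Exact integral: ∫_1^6.5 f(u) du = -483.140625.
R_6 = -619.73828125.
Error = -483.140625 − (-619.73828125) = 136.59765625.

136.59765625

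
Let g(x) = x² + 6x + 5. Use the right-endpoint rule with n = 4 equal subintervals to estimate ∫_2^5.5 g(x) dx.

170.16015625

Δx = (5.5 − 2)/4 = 0.875.
Right endpoints: 2.875, 3.75, 4.625, 5.5.
g(2.875) = 30.515625, g(3.75) = 41.5625, g(4.625) = 54.140625, g(5.5) = 68.25.
Sum = Δx · [g(2.875) + g(3.75) + g(4.625) + g(5.5)].
Sum = 170.16015625.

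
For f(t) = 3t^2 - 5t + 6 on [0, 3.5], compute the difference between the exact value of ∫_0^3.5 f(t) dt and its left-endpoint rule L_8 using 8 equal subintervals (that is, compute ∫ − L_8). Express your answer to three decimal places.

3.876

Exact integral: ∫_0^3.5 f(t) dt = 33.25.
L_8 ≈ 29.37402.
Error ≈ 33.25 − 29.37402 ≈ 3.876.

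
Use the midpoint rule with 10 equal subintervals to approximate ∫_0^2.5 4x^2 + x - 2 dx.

18.90625

Δx = (2.5 − 0)/10 = 0.25.
Midpoints: 0.125, 0.375, 0.625, 0.875, 1.125, 1.375, 1.625, 1.875, 2.125, 2.375.
f(0.125) = -1.8125, f(0.375) = -1.0625, f(0.625) = 0.1875, f(0.875) = 1.9375, f(1.125) = 4.1875, f(1.375) = 6.9375, f(1.625) = 10.1875, f(1.875) = 13.9375, f(2.125) = 18.1875, f(2.375) = 22.9375.
Sum = Δx · [f(0.125) + f(0.375) + f(0.625) + ...].
Sum = 18.90625.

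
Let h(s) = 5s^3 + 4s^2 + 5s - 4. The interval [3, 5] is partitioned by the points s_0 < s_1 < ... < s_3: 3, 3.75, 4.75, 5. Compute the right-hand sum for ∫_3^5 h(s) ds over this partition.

Subinterval widths: 0.75, 1, 0.25.
Right endpoints: 3.75, 4.75, 5.
h(3.75) = 334.671875, h(4.75) = 645.859375, h(5) = 746.
Sum = Σ Δs_i · h(s_i).
Sum = 1083.36328125.

1083.36328125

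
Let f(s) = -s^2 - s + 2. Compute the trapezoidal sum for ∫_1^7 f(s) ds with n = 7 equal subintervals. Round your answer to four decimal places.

Δs = (7 − 1)/7 = 6/7.
f(1) = 0, f(13/7) = -162/49, f(19/7) = -396/49, f(25/7) = -702/49, f(31/7) = -1080/49, f(37/7) = -1530/49, f(43/7) = -2052/49, f(7) = -54.
T_7 = (Δs/2)·[f(s_0) + 2f(s_1) + ... + 2f(s_{6}) + f(s_7)].
Sum ≈ -126.7347.

-126.7347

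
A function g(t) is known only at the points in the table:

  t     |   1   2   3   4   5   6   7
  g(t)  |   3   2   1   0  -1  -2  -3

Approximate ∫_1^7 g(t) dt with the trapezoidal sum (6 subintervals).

0

Δt = 1.
T_6 = (1/2)·[3 + 2·2 + 2·1 + 2·0 + 2·(-1) + 2·(-2) + (-3)] = 0.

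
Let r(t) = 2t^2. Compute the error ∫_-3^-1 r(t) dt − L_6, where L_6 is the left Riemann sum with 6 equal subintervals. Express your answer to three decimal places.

-2.741

Exact integral: ∫_-3^-1 r(t) dt ≈ 17.33333.
L_6 ≈ 20.07407.
Error ≈ 17.33333 − 20.07407 ≈ -2.741.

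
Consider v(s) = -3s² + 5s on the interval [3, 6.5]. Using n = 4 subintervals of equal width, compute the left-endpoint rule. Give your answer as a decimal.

-129.85546875

Δs = (6.5 − 3)/4 = 0.875.
Left endpoints: 3, 3.875, 4.75, 5.625.
v(3) = -12, v(3.875) = -25.671875, v(4.75) = -43.9375, v(5.625) = -66.796875.
Sum = Δs · [v(3) + v(3.875) + v(4.75) + v(5.625)].
Sum = -129.85546875.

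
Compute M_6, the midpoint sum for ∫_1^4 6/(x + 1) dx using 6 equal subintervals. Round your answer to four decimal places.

Δx = (4 − 1)/6 = 0.5.
Midpoints: 1.25, 1.75, 2.25, 2.75, 3.25, 3.75.
f(1.25) = 8/3, f(1.75) = 24/11, f(2.25) = 24/13, f(2.75) = 1.6, f(3.25) = 24/17, f(3.75) = 24/19.
Sum = Δx · [f(1.25) + f(1.75) + f(2.25) + ...].
Sum ≈ 5.4848.

5.4848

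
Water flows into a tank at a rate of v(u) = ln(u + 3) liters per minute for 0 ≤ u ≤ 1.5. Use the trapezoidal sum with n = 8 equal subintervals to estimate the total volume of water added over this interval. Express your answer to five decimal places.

Δu = (1.5 − 0)/8 = 0.1875.
v(0) ≈ 1.09861, v(0.1875) ≈ 1.15924, v(0.375) ≈ 1.21640, v(0.5625) ≈ 1.27046, v(0.75) ≈ 1.32176, v(0.9375) ≈ 1.37055, v(1.125) ≈ 1.41707, v(1.3125) ≈ 1.46152, v(1.5) ≈ 1.50408.
T_8 = (Δu/2)·[v(u_0) + 2v(u_1) + ... + 2v(u_{7}) + v(u_8)].
Sum ≈ 1.97219.

1.97219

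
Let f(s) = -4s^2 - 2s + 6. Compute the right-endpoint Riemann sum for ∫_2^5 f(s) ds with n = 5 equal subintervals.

Δs = (5 − 2)/5 = 0.6.
Right endpoints: 2.6, 3.2, 3.8, 4.4, 5.
f(2.6) = -26.24, f(3.2) = -41.36, f(3.8) = -59.36, f(4.4) = -80.24, f(5) = -104.
Sum = Δs · [f(2.6) + f(3.2) + f(3.8) + f(4.4) + f(5)].
Sum = -186.72.

-186.72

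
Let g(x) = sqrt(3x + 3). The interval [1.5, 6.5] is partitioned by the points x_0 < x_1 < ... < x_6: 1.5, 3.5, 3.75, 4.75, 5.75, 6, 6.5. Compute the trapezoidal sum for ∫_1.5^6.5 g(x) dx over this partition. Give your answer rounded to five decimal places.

Subinterval widths: 2, 0.25, 1, 1, 0.25, 0.5.
g(1.5) ≈ 2.73861, g(3.5) ≈ 3.67423, g(3.75) ≈ 3.77492, g(4.75) ≈ 4.15331, g(5.75) ≈ 4.50000, g(6) ≈ 4.58258, g(6.5) ≈ 4.74342.
On each subinterval the trapezoid contributes (Δx_i/2)·[g(x_{i-1}) + g(x_i)].
Sum ≈ 19.10158.

19.10158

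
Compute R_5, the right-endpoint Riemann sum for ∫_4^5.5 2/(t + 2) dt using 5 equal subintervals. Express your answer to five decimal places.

0.43644

Δt = (5.5 − 4)/5 = 0.3.
Right endpoints: 4.3, 4.6, 4.9, 5.2, 5.5.
f(4.3) = 20/63, f(4.6) = 10/33, f(4.9) = 20/69, f(5.2) = 5/18, f(5.5) = 4/15.
Sum = Δt · [f(4.3) + f(4.6) + f(4.9) + f(5.2) + f(5.5)].
Sum ≈ 0.43644.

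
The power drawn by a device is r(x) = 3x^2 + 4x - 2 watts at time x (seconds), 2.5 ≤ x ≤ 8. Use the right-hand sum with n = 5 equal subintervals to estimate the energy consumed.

Δx = (8 − 2.5)/5 = 1.1.
Right endpoints: 3.6, 4.7, 5.8, 6.9, 8.
r(3.6) = 51.28, r(4.7) = 83.07, r(5.8) = 122.12, r(6.9) = 168.43, r(8) = 222.
Sum = Δx · [r(3.6) + r(4.7) + r(5.8) + r(6.9) + r(8)].
Sum = 711.59.

711.59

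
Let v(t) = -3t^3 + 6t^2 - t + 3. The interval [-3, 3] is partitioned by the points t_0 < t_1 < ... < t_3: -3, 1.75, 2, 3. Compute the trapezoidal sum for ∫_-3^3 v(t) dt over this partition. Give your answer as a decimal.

330.8671875

Subinterval widths: 4.75, 0.25, 1.
v(-3) = 141, v(1.75) = 3.546875, v(2) = 1, v(3) = -27.
On each subinterval the trapezoid contributes (Δt_i/2)·[v(t_{i-1}) + v(t_i)].
Sum = 330.8671875.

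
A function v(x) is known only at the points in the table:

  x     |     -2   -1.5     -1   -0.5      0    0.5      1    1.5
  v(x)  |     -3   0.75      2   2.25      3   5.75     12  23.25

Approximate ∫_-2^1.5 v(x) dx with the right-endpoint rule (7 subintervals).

Δx = 0.5.
Sum = 0.5·[0.75 + 2 + 2.25 + 3 + 5.75 + 12 + 23.25] = 24.5.

24.5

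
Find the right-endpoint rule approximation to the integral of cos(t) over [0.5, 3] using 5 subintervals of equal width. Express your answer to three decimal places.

-0.798

Δt = (3 − 0.5)/5 = 0.5.
Right endpoints: 1, 1.5, 2, 2.5, 3.
f(1) ≈ 0.540, f(1.5) ≈ 0.071, f(2) ≈ -0.416, f(2.5) ≈ -0.801, f(3) ≈ -0.990.
Sum = Δt · [f(1) + f(1.5) + f(2) + f(2.5) + f(3)].
Sum ≈ -0.798.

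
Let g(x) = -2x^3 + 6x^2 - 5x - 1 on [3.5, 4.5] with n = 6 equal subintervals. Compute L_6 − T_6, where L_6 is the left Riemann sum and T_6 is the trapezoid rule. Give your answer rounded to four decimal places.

4.4583

L_6 = -50.125.
T_6 ≈ -54.583333.
L_6 − T_6 ≈ 4.4583.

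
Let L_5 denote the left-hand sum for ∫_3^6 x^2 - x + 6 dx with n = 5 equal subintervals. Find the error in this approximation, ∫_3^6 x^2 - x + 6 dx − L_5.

Exact integral: ∫_3^6 f(x) dx = 67.5.
L_5 = 60.48.
Error = 67.5 − 60.48 = 7.02.

7.02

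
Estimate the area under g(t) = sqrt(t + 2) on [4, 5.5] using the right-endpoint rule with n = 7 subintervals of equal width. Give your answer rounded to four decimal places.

3.9260

Δt = (5.5 − 4)/7 = 3/14.
Right endpoints: 59/14, 31/7, 65/14, 34/7, 71/14, 37/7, 5.5.
g(59/14) ≈ 2.4928, g(31/7) ≈ 2.5355, g(65/14) ≈ 2.5774, g(34/7) ≈ 2.6186, g(71/14) ≈ 2.6592, g(37/7) ≈ 2.6992, g(5.5) ≈ 2.7386.
Sum = Δt · [g(59/14) + g(31/7) + g(65/14) + ...].
Sum ≈ 3.9260.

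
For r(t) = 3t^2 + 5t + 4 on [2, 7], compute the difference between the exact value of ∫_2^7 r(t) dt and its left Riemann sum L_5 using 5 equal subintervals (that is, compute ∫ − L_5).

77.5

Exact integral: ∫_2^7 r(t) dt = 467.5.
L_5 = 390.
Error = 467.5 − 390 = 77.5.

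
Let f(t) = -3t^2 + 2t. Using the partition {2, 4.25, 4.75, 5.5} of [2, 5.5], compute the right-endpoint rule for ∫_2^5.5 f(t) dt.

Subinterval widths: 2.25, 0.5, 0.75.
Right endpoints: 4.25, 4.75, 5.5.
f(4.25) = -45.6875, f(4.75) = -58.1875, f(5.5) = -79.75.
Sum = Σ Δt_i · f(t_i).
Sum = -191.703125.

-191.703125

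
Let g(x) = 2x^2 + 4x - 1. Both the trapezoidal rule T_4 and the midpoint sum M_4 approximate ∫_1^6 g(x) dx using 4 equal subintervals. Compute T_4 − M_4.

T_4 = 210.9375.
M_4 = 207.03125.
T_4 − M_4 = 3.90625.

3.90625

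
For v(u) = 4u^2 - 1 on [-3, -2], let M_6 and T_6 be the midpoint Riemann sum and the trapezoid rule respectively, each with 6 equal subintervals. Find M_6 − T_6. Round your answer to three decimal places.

M_6 ≈ 24.32407.
T_6 ≈ 24.35185.
M_6 − T_6 ≈ -0.028.

-0.028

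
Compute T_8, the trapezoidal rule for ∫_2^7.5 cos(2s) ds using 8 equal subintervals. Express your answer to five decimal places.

0.58904

Δs = (7.5 − 2)/8 = 0.6875.
f(2) ≈ -0.65364, f(2.6875) ≈ 0.61518, f(3.375) ≈ 0.89301, f(4.0625) ≈ -0.26771, f(4.75) ≈ -0.99717, f(5.4375) ≈ -0.12028, f(6.125) ≈ 0.95037, f(6.8125) ≈ 0.49007, f(7.5) ≈ -0.75969.
T_8 = (Δs/2)·[f(s_0) + 2f(s_1) + ... + 2f(s_{7}) + f(s_8)].
Sum ≈ 0.58904.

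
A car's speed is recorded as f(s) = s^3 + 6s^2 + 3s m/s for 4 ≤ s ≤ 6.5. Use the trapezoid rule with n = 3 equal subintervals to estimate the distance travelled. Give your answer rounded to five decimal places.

849.18403

Δs = (6.5 − 4)/3 = 5/6.
f(4) = 172, f(29/6) = 57797/216, f(17/3) = 10574/27, f(6.5) = 547.625.
T_3 = (Δs/2)·[f(s_0) + 2f(s_1) + 2f(s_2) + f(s_3)].
Sum ≈ 849.18403.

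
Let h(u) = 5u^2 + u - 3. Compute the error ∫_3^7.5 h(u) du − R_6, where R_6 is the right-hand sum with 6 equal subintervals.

Exact integral: ∫_3^7.5 h(u) du = 668.25.
R_6 = 760.640625.
Error = 668.25 − 760.640625 = -92.390625.

-92.390625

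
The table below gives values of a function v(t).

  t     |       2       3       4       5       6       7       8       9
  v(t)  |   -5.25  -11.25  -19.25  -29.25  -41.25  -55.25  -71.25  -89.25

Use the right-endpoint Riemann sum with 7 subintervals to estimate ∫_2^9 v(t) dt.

-316.75

Δt = 1.
Sum = 1·[(-11.25) + (-19.25) + (-29.25) + (-41.25) + (-55.25) + (-71.25) + (-89.25)] = -316.75.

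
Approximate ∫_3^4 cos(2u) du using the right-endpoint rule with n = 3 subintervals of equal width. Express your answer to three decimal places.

Δu = (4 − 3)/3 = 1/3.
Right endpoints: 10/3, 11/3, 4.
f(10/3) ≈ 0.927, f(11/3) ≈ 0.497, f(4) ≈ -0.146.
Sum = Δu · [f(10/3) + f(11/3) + f(4)].
Sum ≈ 0.426.

0.426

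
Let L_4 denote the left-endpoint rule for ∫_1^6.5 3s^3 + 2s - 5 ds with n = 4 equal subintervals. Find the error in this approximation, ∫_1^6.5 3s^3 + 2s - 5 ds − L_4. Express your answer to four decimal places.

Exact integral: ∫_1^6.5 f(s) ds = 1351.796875.
L_4 ≈ 838.374023.
Error ≈ 1351.796875 − 838.374023 ≈ 513.4229.

513.4229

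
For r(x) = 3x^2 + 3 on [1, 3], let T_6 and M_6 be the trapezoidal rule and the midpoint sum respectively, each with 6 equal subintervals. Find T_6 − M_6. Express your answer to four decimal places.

T_6 ≈ 32.111111.
M_6 ≈ 31.944444.
T_6 − M_6 ≈ 0.1667.

0.1667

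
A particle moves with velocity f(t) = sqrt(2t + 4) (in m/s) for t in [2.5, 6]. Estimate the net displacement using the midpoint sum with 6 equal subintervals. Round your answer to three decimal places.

Δt = (6 − 2.5)/6 = 7/12.
Midpoints: 67/24, 3.375, 95/24, 109/24, 5.125, 137/24.
f(67/24) ≈ 3.096, f(3.375) ≈ 3.279, f(95/24) ≈ 3.452, f(109/24) ≈ 3.617, f(5.125) ≈ 3.775, f(137/24) ≈ 3.926.
Sum = Δt · [f(67/24) + f(3.375) + f(95/24) + ...].
Sum ≈ 12.335.

12.335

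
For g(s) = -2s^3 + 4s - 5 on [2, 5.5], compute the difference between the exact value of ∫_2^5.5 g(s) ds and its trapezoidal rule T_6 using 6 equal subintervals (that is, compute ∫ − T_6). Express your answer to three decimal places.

Exact integral: ∫_2^5.5 g(s) ds = -414.53125.
T_6 ≈ -418.99740.
Error ≈ -414.53125 − (-418.99740) ≈ 4.466.

4.466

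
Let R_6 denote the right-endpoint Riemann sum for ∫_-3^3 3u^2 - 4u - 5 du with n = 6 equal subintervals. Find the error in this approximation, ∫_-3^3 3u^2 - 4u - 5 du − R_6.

Exact integral: ∫_-3^3 f(u) du = 24.
R_6 = 15.
Error = 24 − 15 = 9.

9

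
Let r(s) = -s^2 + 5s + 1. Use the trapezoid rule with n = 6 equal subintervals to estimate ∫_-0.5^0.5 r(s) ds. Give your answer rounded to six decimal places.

Δs = (0.5 − (-0.5))/6 = 1/6.
r(-0.5) = -1.75, r(-1/3) = -7/9, r(-1/6) = 5/36, r(0) = 1, r(1/6) = 65/36, r(1/3) = 23/9, r(0.5) = 3.25.
T_6 = (Δs/2)·[r(s_0) + 2r(s_1) + ... + 2r(s_{5}) + r(s_6)].
Sum ≈ 0.912037.

0.912037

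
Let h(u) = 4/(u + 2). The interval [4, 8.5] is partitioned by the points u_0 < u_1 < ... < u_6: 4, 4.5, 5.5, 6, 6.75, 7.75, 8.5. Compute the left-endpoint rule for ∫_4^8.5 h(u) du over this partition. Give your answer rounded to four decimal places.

Subinterval widths: 0.5, 1, 0.5, 0.75, 1, 0.75.
Left endpoints: 4, 4.5, 5.5, 6, 6.75, 7.75.
h(4) = 2/3, h(4.5) = 8/13, h(5.5) = 8/15, h(6) = 0.5, h(6.75) = 16/35, h(7.75) = 16/39.
Sum = Σ Δu_i · h(u_i).
Sum ≈ 2.3552.

2.3552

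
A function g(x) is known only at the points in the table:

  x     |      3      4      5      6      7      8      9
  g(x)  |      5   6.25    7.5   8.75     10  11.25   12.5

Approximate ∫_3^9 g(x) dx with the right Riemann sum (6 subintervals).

Δx = 1.
Sum = 1·[6.25 + 7.5 + 8.75 + 10 + 11.25 + 12.5] = 56.25.

56.25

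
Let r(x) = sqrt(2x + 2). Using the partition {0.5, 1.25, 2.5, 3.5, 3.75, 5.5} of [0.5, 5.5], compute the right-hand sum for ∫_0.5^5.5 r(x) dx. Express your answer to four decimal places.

14.9784

Subinterval widths: 0.75, 1.25, 1, 0.25, 1.75.
Right endpoints: 1.25, 2.5, 3.5, 3.75, 5.5.
r(1.25) ≈ 2.1213, r(2.5) ≈ 2.6458, r(3.5) ≈ 3.0000, r(3.75) ≈ 3.0822, r(5.5) ≈ 3.6056.
Sum = Σ Δx_i · r(x_i).
Sum ≈ 14.9784.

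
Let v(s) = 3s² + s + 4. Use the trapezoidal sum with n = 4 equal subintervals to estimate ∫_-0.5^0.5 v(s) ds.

Δs = (0.5 − (-0.5))/4 = 0.25.
v(-0.5) = 4.25, v(-0.25) = 3.9375, v(0) = 4, v(0.25) = 4.4375, v(0.5) = 5.25.
T_4 = (Δs/2)·[v(s_0) + 2v(s_1) + 2v(s_2) + 2v(s_3) + v(s_4)].
Sum = 4.28125.

4.28125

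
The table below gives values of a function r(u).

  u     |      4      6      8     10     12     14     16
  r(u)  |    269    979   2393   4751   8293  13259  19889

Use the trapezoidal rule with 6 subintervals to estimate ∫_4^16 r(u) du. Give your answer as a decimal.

79508

Δu = 2.
T_6 = (2/2)·[269 + 2·979 + 2·2393 + 2·4751 + 2·8293 + 2·13259 + 19889] = 79508.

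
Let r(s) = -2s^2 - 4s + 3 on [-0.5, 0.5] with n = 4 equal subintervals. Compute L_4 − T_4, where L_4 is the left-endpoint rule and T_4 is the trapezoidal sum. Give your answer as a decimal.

0.5

L_4 = 3.3125.
T_4 = 2.8125.
L_4 − T_4 = 0.5.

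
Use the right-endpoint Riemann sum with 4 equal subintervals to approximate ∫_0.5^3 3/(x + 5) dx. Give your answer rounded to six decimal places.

Δx = (3 − 0.5)/4 = 0.625.
Right endpoints: 1.125, 1.75, 2.375, 3.
f(1.125) = 24/49, f(1.75) = 4/9, f(2.375) = 24/59, f(3) = 0.375.
Sum = Δx · [f(1.125) + f(1.75) + f(2.375) + f(3)].
Sum ≈ 1.072513.

1.072513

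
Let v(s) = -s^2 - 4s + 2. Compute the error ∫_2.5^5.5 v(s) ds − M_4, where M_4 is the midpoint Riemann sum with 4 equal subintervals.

-0.140625

Exact integral: ∫_2.5^5.5 v(s) ds = -92.25.
M_4 = -92.109375.
Error = -92.25 − (-92.109375) = -0.140625.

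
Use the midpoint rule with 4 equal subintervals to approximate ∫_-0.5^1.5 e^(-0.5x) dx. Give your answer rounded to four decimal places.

Δx = (1.5 − (-0.5))/4 = 0.5.
Midpoints: -0.25, 0.25, 0.75, 1.25.
f(-0.25) ≈ 1.1331, f(0.25) ≈ 0.8825, f(0.75) ≈ 0.6873, f(1.25) ≈ 0.5353.
Sum = Δx · [f(-0.25) + f(0.25) + f(0.75) + f(1.25)].
Sum ≈ 1.6191.

1.6191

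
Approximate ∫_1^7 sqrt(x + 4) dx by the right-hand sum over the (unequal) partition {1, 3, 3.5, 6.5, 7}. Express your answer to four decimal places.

Subinterval widths: 2, 0.5, 3, 0.5.
Right endpoints: 3, 3.5, 6.5, 7.
f(3) ≈ 2.6458, f(3.5) ≈ 2.7386, f(6.5) ≈ 3.2404, f(7) ≈ 3.3166.
Sum = Σ Δx_i · f(x_i).
Sum ≈ 18.0402.

18.0402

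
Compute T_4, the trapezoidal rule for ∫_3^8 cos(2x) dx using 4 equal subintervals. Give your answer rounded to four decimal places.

Δx = (8 − 3)/4 = 1.25.
f(3) ≈ 0.9602, f(4.25) ≈ -0.6020, f(5.5) ≈ 0.0044, f(6.75) ≈ 0.5949, f(8) ≈ -0.9577.
T_4 = (Δx/2)·[f(x_0) + 2f(x_1) + 2f(x_2) + 2f(x_3) + f(x_4)].
Sum ≈ -0.0018.

-0.0018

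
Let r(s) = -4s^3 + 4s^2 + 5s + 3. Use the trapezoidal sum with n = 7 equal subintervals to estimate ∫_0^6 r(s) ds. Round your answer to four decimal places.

Δs = (6 − 0)/7 = 6/7.
r(0) = 3, r(6/7) = 2643/343, r(12/7) = 1089/343, r(18/7) = -8817/343, r(24/7) = -32259/343, r(30/7) = -74421/343, r(36/7) = -140487/343, r(6) = -687.
T_7 = (Δs/2)·[r(s_0) + 2r(s_1) + ... + 2r(s_{6}) + r(s_7)].
Sum ≈ -923.5102.

-923.5102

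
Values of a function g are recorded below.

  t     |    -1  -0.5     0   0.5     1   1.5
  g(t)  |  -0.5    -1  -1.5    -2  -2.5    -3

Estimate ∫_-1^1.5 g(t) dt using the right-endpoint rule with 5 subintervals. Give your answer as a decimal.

Δt = 0.5.
Sum = 0.5·[(-1) + (-1.5) + (-2) + (-2.5) + (-3)] = -5.

-5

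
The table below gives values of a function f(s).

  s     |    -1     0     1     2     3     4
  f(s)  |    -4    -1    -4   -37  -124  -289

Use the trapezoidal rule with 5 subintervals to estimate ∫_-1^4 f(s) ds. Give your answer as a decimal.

Δs = 1.
T_5 = (1/2)·[(-4) + 2·(-1) + 2·(-4) + 2·(-37) + 2·(-124) + (-289)] = -312.5.

-312.5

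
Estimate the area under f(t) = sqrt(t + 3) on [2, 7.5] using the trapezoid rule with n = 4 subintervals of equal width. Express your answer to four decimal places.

Δt = (7.5 − 2)/4 = 1.375.
f(2) ≈ 2.2361, f(3.375) ≈ 2.5249, f(4.75) ≈ 2.7839, f(6.125) ≈ 3.0208, f(7.5) ≈ 3.2404.
T_4 = (Δt/2)·[f(t_0) + 2f(t_1) + 2f(t_2) + 2f(t_3) + f(t_4)].
Sum ≈ 15.2181.

15.2181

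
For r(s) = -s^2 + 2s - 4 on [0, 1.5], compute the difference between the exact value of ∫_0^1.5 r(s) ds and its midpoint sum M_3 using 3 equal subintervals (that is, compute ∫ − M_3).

-0.03125

Exact integral: ∫_0^1.5 r(s) ds = -4.875.
M_3 = -4.84375.
Error = -4.875 − (-4.84375) = -0.03125.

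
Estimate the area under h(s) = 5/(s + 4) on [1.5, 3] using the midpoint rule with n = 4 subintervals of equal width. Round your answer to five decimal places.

1.20544

Δs = (3 − 1.5)/4 = 0.375.
Midpoints: 1.6875, 2.0625, 2.4375, 2.8125.
h(1.6875) = 80/91, h(2.0625) = 80/97, h(2.4375) = 80/103, h(2.8125) = 80/109.
Sum = Δs · [h(1.6875) + h(2.0625) + h(2.4375) + h(2.8125)].
Sum ≈ 1.20544.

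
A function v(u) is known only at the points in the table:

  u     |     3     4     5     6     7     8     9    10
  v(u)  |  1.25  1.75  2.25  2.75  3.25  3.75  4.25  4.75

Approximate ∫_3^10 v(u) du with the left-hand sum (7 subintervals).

Δu = 1.
Sum = 1·[1.25 + 1.75 + 2.25 + 2.75 + 3.25 + 3.75 + 4.25] = 19.25.

19.25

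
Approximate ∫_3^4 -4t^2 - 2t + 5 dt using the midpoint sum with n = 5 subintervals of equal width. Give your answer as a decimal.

-51.32

Δt = (4 − 3)/5 = 0.2.
Midpoints: 3.1, 3.3, 3.5, 3.7, 3.9.
f(3.1) = -39.64, f(3.3) = -45.16, f(3.5) = -51, f(3.7) = -57.16, f(3.9) = -63.64.
Sum = Δt · [f(3.1) + f(3.3) + f(3.5) + f(3.7) + f(3.9)].
Sum = -51.32.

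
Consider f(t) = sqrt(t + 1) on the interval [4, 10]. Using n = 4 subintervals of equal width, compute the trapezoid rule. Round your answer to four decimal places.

Δt = (10 − 4)/4 = 1.5.
f(4) ≈ 2.2361, f(5.5) ≈ 2.5495, f(7) ≈ 2.8284, f(8.5) ≈ 3.0822, f(10) ≈ 3.3166.
T_4 = (Δt/2)·[f(t_0) + 2f(t_1) + 2f(t_2) + 2f(t_3) + f(t_4)].
Sum ≈ 16.8547.

16.8547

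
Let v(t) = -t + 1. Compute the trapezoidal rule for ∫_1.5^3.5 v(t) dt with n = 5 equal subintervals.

Δt = (3.5 − 1.5)/5 = 0.4.
v(1.5) = -0.5, v(1.9) = -0.9, v(2.3) = -1.3, v(2.7) = -1.7, v(3.1) = -2.1, v(3.5) = -2.5.
T_5 = (Δt/2)·[v(t_0) + 2v(t_1) + ... + 2v(t_{4}) + v(t_5)].
Sum = -3.

-3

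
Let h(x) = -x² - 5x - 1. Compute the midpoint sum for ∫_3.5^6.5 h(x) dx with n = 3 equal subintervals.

-155

Δx = (6.5 − 3.5)/3 = 1.
Midpoints: 4, 5, 6.
h(4) = -37, h(5) = -51, h(6) = -67.
Sum = Δx · [h(4) + h(5) + h(6)].
Sum = -155.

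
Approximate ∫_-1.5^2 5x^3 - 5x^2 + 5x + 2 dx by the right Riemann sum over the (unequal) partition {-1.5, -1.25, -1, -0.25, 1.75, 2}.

44.03125

Subinterval widths: 0.25, 0.25, 0.75, 2, 0.25.
Right endpoints: -1.25, -1, -0.25, 1.75, 2.
f(-1.25) = -21.828125, f(-1) = -13, f(-0.25) = 0.359375, f(1.75) = 22.234375, f(2) = 32.
Sum = Σ Δx_i · f(x_i).
Sum = 44.03125.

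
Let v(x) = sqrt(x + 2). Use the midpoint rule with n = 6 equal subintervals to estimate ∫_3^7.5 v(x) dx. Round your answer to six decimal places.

12.068521

Δx = (7.5 − 3)/6 = 0.75.
Midpoints: 3.375, 4.125, 4.875, 5.625, 6.375, 7.125.
v(3.375) ≈ 2.318405, v(4.125) ≈ 2.474874, v(4.875) ≈ 2.622022, v(5.625) ≈ 2.761340, v(6.375) ≈ 2.893959, v(7.125) ≈ 3.020761.
Sum = Δx · [v(3.375) + v(4.125) + v(4.875) + ...].
Sum ≈ 12.068521.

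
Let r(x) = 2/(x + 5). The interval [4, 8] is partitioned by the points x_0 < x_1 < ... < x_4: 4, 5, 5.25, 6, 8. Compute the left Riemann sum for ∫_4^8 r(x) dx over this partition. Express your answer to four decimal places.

Subinterval widths: 1, 0.25, 0.75, 2.
Left endpoints: 4, 5, 5.25, 6.
r(4) = 2/9, r(5) = 0.2, r(5.25) = 8/41, r(6) = 2/11.
Sum = Σ Δx_i · r(x_i).
Sum ≈ 0.7822.

0.7822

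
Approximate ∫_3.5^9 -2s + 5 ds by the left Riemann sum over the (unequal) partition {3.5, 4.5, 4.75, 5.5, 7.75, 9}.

-33

Subinterval widths: 1, 0.25, 0.75, 2.25, 1.25.
Left endpoints: 3.5, 4.5, 4.75, 5.5, 7.75.
f(3.5) = -2, f(4.5) = -4, f(4.75) = -4.5, f(5.5) = -6, f(7.75) = -10.5.
Sum = Σ Δs_i · f(s_i).
Sum = -33.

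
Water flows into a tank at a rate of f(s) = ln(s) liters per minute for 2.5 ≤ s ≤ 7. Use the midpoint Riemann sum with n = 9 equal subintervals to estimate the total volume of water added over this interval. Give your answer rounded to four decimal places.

6.8333

Δs = (7 − 2.5)/9 = 0.5.
Midpoints: 2.75, 3.25, 3.75, 4.25, 4.75, 5.25, 5.75, 6.25, 6.75.
f(2.75) ≈ 1.0116, f(3.25) ≈ 1.1787, f(3.75) ≈ 1.3218, f(4.25) ≈ 1.4469, f(4.75) ≈ 1.5581, f(5.25) ≈ 1.6582, f(5.75) ≈ 1.7492, f(6.25) ≈ 1.8326, f(6.75) ≈ 1.9095.
Sum = Δs · [f(2.75) + f(3.25) + f(3.75) + ...].
Sum ≈ 6.8333.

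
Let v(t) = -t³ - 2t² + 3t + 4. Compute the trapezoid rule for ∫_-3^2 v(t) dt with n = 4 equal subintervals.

Δt = (2 − (-3))/4 = 1.25.
v(-3) = 4, v(-1.75) = -2.015625, v(-0.5) = 2.125, v(0.75) = 4.703125, v(2) = -6.
T_4 = (Δt/2)·[v(t_0) + 2v(t_1) + 2v(t_2) + 2v(t_3) + v(t_4)].
Sum = 4.765625.

4.765625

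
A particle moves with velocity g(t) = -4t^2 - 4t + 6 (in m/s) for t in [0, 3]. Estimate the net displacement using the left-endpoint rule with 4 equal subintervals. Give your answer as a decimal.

Δt = (3 − 0)/4 = 0.75.
Left endpoints: 0, 0.75, 1.5, 2.25.
g(0) = 6, g(0.75) = 0.75, g(1.5) = -9, g(2.25) = -23.25.
Sum = Δt · [g(0) + g(0.75) + g(1.5) + g(2.25)].
Sum = -19.125.

-19.125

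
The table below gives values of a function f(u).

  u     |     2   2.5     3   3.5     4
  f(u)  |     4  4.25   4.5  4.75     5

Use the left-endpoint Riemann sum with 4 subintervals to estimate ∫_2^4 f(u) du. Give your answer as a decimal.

Δu = 0.5.
Sum = 0.5·[4 + 4.25 + 4.5 + 4.75] = 8.75.

8.75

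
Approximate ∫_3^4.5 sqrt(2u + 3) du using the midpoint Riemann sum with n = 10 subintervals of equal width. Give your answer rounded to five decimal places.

4.85645

Δu = (4.5 − 3)/10 = 0.15.
Midpoints: 3.075, 3.225, 3.375, 3.525, 3.675, 3.825, 3.975, 4.125, 4.275, 4.425.
f(3.075) ≈ 3.02490, f(3.225) ≈ 3.07409, f(3.375) ≈ 3.12250, f(3.525) ≈ 3.17017, f(3.675) ≈ 3.21714, f(3.825) ≈ 3.26343, f(3.975) ≈ 3.30908, f(4.125) ≈ 3.35410, f(4.275) ≈ 3.39853, f(4.425) ≈ 3.44238.
Sum = Δu · [f(3.075) + f(3.225) + f(3.375) + ...].
Sum ≈ 4.85645.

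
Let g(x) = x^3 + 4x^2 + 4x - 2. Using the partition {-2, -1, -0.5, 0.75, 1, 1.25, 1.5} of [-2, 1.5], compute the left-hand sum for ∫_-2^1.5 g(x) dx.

Subinterval widths: 1, 0.5, 1.25, 0.25, 0.25, 0.25.
Left endpoints: -2, -1, -0.5, 0.75, 1, 1.25.
g(-2) = -2, g(-1) = -3, g(-0.5) = -3.125, g(0.75) = 3.671875, g(1) = 7, g(1.25) = 11.203125.
Sum = Σ Δx_i · g(x_i).
Sum = -1.9375.

-1.9375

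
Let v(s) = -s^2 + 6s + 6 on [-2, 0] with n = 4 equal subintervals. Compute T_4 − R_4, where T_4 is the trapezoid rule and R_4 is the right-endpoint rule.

T_4 = -2.75.
R_4 = 1.25.
T_4 − R_4 = -4.

-4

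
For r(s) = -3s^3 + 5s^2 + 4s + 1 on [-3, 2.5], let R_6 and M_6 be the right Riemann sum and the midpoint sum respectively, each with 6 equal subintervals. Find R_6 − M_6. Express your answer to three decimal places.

-46.452

R_6 ≈ 53.25101.
M_6 ≈ 99.70262.
R_6 − M_6 ≈ -46.452.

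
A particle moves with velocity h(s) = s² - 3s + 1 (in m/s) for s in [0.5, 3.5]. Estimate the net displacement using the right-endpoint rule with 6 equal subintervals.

Δs = (3.5 − 0.5)/6 = 0.5.
Right endpoints: 1, 1.5, 2, 2.5, 3, 3.5.
h(1) = -1, h(1.5) = -1.25, h(2) = -1, h(2.5) = -0.25, h(3) = 1, h(3.5) = 2.75.
Sum = Δs · [h(1) + h(1.5) + h(2) + ...].
Sum = 0.125.

0.125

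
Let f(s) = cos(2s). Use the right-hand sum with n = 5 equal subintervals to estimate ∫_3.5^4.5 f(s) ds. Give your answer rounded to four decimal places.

Δs = (4.5 − 3.5)/5 = 0.2.
Right endpoints: 3.7, 3.9, 4.1, 4.3, 4.5.
f(3.7) ≈ 0.4385, f(3.9) ≈ 0.0540, f(4.1) ≈ -0.3392, f(4.3) ≈ -0.6787, f(4.5) ≈ -0.9111.
Sum = Δs · [f(3.7) + f(3.9) + f(4.1) + f(4.3) + f(4.5)].
Sum ≈ -0.2873.

-0.2873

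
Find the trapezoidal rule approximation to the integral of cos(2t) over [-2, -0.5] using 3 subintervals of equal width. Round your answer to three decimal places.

Δt = (-0.5 − (-2))/3 = 0.5.
f(-2) ≈ -0.654, f(-1.5) ≈ -0.990, f(-1) ≈ -0.416, f(-0.5) ≈ 0.540.
T_3 = (Δt/2)·[f(t_0) + 2f(t_1) + 2f(t_2) + f(t_3)].
Sum ≈ -0.731.

-0.731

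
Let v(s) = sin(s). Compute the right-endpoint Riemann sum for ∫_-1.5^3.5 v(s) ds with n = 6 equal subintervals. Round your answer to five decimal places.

Δs = (3.5 − (-1.5))/6 = 5/6.
Right endpoints: -2/3, 1/6, 1, 11/6, 8/3, 3.5.
v(-2/3) ≈ -0.61837, v(1/6) ≈ 0.16590, v(1) ≈ 0.84147, v(11/6) ≈ 0.96573, v(8/3) ≈ 0.45727, v(3.5) ≈ -0.35078.
Sum = Δs · [v(-2/3) + v(1/6) + v(1) + ...].
Sum ≈ 1.21768.

1.21768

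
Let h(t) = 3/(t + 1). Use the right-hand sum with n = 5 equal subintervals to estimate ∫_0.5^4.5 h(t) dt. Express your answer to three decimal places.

3.380

Δt = (4.5 − 0.5)/5 = 0.8.
Right endpoints: 1.3, 2.1, 2.9, 3.7, 4.5.
h(1.3) = 30/23, h(2.1) = 30/31, h(2.9) = 10/13, h(3.7) = 30/47, h(4.5) = 6/11.
Sum = Δt · [h(1.3) + h(2.1) + h(2.9) + h(3.7) + h(4.5)].
Sum ≈ 3.380.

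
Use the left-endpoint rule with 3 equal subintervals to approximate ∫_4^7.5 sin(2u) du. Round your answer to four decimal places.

0.3510

Δu = (7.5 − 4)/3 = 7/6.
Left endpoints: 4, 31/6, 19/3.
f(4) ≈ 0.9894, f(31/6) ≈ -0.7886, f(19/3) ≈ 0.1001.
Sum = Δu · [f(4) + f(31/6) + f(19/3)].
Sum ≈ 0.3510.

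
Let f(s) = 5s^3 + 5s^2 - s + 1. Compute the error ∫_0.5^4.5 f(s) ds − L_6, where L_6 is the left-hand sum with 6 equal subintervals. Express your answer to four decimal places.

Exact integral: ∫_0.5^4.5 f(s) ds ≈ 658.166667.
L_6 ≈ 487.092593.
Error ≈ 658.166667 − 487.092593 ≈ 171.0741.

171.0741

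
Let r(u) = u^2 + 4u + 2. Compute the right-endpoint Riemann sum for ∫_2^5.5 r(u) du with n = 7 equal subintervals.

Δu = (5.5 − 2)/7 = 0.5.
Right endpoints: 2.5, 3, 3.5, 4, 4.5, 5, 5.5.
r(2.5) = 18.25, r(3) = 23, r(3.5) = 28.25, r(4) = 34, r(4.5) = 40.25, r(5) = 47, r(5.5) = 54.25.
Sum = Δu · [r(2.5) + r(3) + r(3.5) + ...].
Sum = 122.5.

122.5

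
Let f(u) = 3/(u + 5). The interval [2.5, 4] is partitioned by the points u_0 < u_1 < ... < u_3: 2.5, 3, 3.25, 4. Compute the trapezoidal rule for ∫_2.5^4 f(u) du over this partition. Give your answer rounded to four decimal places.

Subinterval widths: 0.5, 0.25, 0.75.
f(2.5) = 0.4, f(3) = 0.375, f(3.25) = 4/11, f(4) = 1/3.
On each subinterval the trapezoid contributes (Δu_i/2)·[f(u_{i-1}) + f(u_i)].
Sum ≈ 0.5474.

0.5474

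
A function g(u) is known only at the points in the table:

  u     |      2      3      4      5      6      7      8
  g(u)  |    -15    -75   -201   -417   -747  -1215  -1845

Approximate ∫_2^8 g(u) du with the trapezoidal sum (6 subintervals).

-3585

Δu = 1.
T_6 = (1/2)·[(-15) + 2·(-75) + 2·(-201) + 2·(-417) + 2·(-747) + 2·(-1215) + (-1845)] = -3585.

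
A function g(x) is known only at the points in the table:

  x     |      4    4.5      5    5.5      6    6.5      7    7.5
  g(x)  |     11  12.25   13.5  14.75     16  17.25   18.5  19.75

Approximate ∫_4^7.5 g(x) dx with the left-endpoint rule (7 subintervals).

51.625

Δx = 0.5.
Sum = 0.5·[11 + 12.25 + 13.5 + 14.75 + 16 + 17.25 + 18.5] = 51.625.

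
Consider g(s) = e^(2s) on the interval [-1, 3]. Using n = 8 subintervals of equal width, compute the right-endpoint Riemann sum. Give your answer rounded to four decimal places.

319.0004

Δs = (3 − (-1))/8 = 0.5.
Right endpoints: -0.5, 0, 0.5, 1, 1.5, 2, 2.5, 3.
g(-0.5) ≈ 0.3679, g(0) ≈ 1.0000, g(0.5) ≈ 2.7183, g(1) ≈ 7.3891, g(1.5) ≈ 20.0855, g(2) ≈ 54.5982, g(2.5) ≈ 148.4132, g(3) ≈ 403.4288.
Sum = Δs · [g(-0.5) + g(0) + g(0.5) + ...].
Sum ≈ 319.0004.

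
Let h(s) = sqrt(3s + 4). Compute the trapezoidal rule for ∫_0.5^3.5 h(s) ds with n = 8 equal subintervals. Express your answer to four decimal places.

Δs = (3.5 − 0.5)/8 = 0.375.
h(0.5) ≈ 2.3452, h(0.875) ≈ 2.5739, h(1.25) ≈ 2.7839, h(1.625) ≈ 2.9791, h(2) ≈ 3.1623, h(2.375) ≈ 3.3354, h(2.75) ≈ 3.5000, h(3.125) ≈ 3.6572, h(3.5) ≈ 3.8079.
T_8 = (Δs/2)·[h(s_0) + 2h(s_1) + ... + 2h(s_{7}) + h(s_8)].
Sum ≈ 9.4006.

9.4006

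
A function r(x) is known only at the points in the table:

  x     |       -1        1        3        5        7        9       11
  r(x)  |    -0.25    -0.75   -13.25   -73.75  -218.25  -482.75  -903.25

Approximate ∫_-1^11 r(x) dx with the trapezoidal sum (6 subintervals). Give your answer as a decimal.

-2481

Δx = 2.
T_6 = (2/2)·[(-0.25) + 2·(-0.75) + 2·(-13.25) + 2·(-73.75) + 2·(-218.25) + 2·(-482.75) + (-903.25)] = -2481.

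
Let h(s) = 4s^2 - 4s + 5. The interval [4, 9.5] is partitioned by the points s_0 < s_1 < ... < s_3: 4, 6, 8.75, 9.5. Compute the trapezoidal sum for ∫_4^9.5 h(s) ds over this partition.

956.3125

Subinterval widths: 2, 2.75, 0.75.
h(4) = 53, h(6) = 125, h(8.75) = 276.25, h(9.5) = 328.
On each subinterval the trapezoid contributes (Δs_i/2)·[h(s_{i-1}) + h(s_i)].
Sum = 956.3125.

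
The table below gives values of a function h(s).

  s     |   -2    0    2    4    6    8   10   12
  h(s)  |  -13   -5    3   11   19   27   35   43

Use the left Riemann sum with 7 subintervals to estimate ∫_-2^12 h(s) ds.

154

Δs = 2.
Sum = 2·[(-13) + (-5) + 3 + 11 + 19 + 27 + 35] = 154.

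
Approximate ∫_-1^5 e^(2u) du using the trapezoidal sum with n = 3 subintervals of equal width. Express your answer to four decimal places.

22848.2368

Δu = (5 − (-1))/3 = 2.
f(-1) ≈ 0.1353, f(1) ≈ 7.3891, f(3) ≈ 403.4288, f(5) ≈ 22026.4658.
T_3 = (Δu/2)·[f(u_0) + 2f(u_1) + 2f(u_2) + f(u_3)].
Sum ≈ 22848.2368.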